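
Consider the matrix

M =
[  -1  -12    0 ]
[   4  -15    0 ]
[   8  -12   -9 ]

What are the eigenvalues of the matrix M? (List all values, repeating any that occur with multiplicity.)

Set up det(sI - M) = 0.
Expanding along the first row, p(s) = s^3 + 25s^2 + 207s + 567.
Since p(-7) = 0, s = -7 is a root.
Dividing by (s + 7) leaves s^2 + 18s + 81.
The quadratic factor is (s + 9)^2.
Eigenvalues: -9, -9, -7.

-9, -9, -7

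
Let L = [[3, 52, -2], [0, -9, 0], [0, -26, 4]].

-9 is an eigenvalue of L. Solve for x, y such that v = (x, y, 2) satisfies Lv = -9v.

We need (L + 9I)v = 0.
L + 9I = [[12, 52, -2], [0, 0, 0], [0, -26, 13]].
Row 1: (12)·x + (52)·y + (-2)·2 = 0
Row 2: (0)·x + (0)·y + (0)·2 = 0
Row 3: (0)·x + (-26)·y + (13)·2 = 0
Solving gives x = -4, y = 1.
Check: L·(-4, 1, 2) = (36, -9, -18) = -9·(-4, 1, 2).

-4, 1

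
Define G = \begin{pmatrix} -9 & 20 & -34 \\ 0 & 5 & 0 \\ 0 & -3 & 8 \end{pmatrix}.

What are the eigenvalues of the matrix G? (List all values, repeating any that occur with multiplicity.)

-9, 5, 8

Set up det(μI - G) = 0.
Expanding the 3×3 determinant: p(μ) = μ^3 - 4μ^2 - 77μ + 360.
Rational-root test: μ = 5 gives p(5) = 0.
Dividing by (μ - 5) leaves μ^2 + μ - 72.
The quadratic factors as (μ + 9)·(μ - 8).
Eigenvalues: -9, 5, 8.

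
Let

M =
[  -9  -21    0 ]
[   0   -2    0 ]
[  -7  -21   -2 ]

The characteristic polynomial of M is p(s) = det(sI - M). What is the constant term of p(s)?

36

p(s) = s^3 + 13s^2 + 40s + 36.
The constant term is 36.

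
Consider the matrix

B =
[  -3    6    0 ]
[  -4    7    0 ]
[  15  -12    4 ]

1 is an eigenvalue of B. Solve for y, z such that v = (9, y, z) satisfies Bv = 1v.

6, -21

We need (B - 1I)v = 0.
B - 1I = [[-4, 6, 0], [-4, 6, 0], [15, -12, 3]].
Row 1: (-4)·9 + (6)·y + (0)·z = 0
Row 2: (-4)·9 + (6)·y + (0)·z = 0
Row 3: (15)·9 + (-12)·y + (3)·z = 0
Solving gives y = 6, z = -21.
Check: B·(9, 6, -21) = (9, 6, -21) = 1·(9, 6, -21).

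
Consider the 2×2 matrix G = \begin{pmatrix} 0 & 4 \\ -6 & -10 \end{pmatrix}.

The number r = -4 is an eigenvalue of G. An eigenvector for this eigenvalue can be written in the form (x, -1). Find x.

We need (G + 4I)v = 0.
G + 4I = [[4, 4], [-6, -6]].
Row 1: (4)·x + (4)·-1 = 0
Row 2: (-6)·x + (-6)·-1 = 0
Solving gives x = 1.
Check: G·(1, -1) = (-4, 4) = -4·(1, -1).

1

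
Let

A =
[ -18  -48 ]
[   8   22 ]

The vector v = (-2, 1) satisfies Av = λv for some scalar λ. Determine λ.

Compute Av: A·(-2, 1) = (-12, 6).
Since Av = λv, compare component 1: -12 = λ·-2, so λ = 6.

6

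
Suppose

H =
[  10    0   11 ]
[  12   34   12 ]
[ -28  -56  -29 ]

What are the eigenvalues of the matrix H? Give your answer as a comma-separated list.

Set up det(μI - H) = 0.
Cofactor expansion gives p(μ) = μ^3 - 15μ^2 + 44μ + 60.
Try μ = -1: p(-1) = 0, so -1 is a root.
Factor out (μ + 1): p(μ) = (μ + 1)·(μ^2 - 16μ + 60).
The quadratic factors as (μ - 6)·(μ - 10).
Eigenvalues: -1, 6, 10.

-1, 6, 10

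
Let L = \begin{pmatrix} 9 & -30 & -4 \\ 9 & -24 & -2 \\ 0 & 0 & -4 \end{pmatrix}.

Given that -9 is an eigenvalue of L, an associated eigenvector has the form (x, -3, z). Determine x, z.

-5, 0

We need (L + 9I)v = 0.
L + 9I = [[18, -30, -4], [9, -15, -2], [0, 0, 5]].
Row 1: (18)·x + (-30)·-3 + (-4)·z = 0
Row 2: (9)·x + (-15)·-3 + (-2)·z = 0
Row 3: (0)·x + (0)·-3 + (5)·z = 0
Solving gives x = -5, z = 0.
Check: L·(-5, -3, 0) = (45, 27, 0) = -9·(-5, -3, 0).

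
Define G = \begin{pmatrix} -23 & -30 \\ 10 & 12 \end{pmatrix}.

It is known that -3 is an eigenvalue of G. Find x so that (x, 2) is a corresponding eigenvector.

We need (G + 3I)v = 0.
G + 3I = [[-20, -30], [10, 15]].
Row 1: (-20)·x + (-30)·2 = 0
Row 2: (10)·x + (15)·2 = 0
Solving gives x = -3.
Check: G·(-3, 2) = (9, -6) = -3·(-3, 2).

-3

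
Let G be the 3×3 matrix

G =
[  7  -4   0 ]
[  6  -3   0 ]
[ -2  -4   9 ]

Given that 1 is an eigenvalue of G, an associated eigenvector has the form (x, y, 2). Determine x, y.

We need (G - 1I)v = 0.
G - 1I = [[6, -4, 0], [6, -4, 0], [-2, -4, 8]].
Row 1: (6)·x + (-4)·y + (0)·2 = 0
Row 2: (6)·x + (-4)·y + (0)·2 = 0
Row 3: (-2)·x + (-4)·y + (8)·2 = 0
Solving gives x = 2, y = 3.
Check: G·(2, 3, 2) = (2, 3, 2) = 1·(2, 3, 2).

2, 3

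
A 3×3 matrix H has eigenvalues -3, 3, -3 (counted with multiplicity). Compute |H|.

det(H) is the product of the eigenvalues: (-3) · (3) · (-3) = 27.

27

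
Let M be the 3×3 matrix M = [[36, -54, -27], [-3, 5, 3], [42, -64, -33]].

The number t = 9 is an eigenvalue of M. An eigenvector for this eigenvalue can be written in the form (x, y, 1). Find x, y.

We need (M - 9I)v = 0.
M - 9I = [[27, -54, -27], [-3, -4, 3], [42, -64, -42]].
Row 1: (27)·x + (-54)·y + (-27)·1 = 0
Row 2: (-3)·x + (-4)·y + (3)·1 = 0
Row 3: (42)·x + (-64)·y + (-42)·1 = 0
Solving gives x = 1, y = 0.
Check: M·(1, 0, 1) = (9, 0, 9) = 9·(1, 0, 1).

1, 0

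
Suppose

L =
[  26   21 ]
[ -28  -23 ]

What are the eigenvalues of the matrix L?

det(L - lambda·I) = (26 - lambda)(-23 - lambda) - (21)·(-28) = lambda^2 - 3·lambda - 10.
This factors as (lambda + 2)·(lambda - 5) = 0.
Eigenvalues: -2, 5.

-2, 5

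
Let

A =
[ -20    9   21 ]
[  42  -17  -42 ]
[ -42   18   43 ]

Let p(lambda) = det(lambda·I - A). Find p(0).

-4

p(0) = det(0·I − A) = det(−A) = (−1)^3·det(A).
det(A) = 4, so p(0) = -4.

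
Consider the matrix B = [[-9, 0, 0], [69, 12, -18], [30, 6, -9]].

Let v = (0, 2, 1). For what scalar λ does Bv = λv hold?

3

Compute Bv: B·(0, 2, 1) = (0, 6, 3).
Since Bv = λv, compare component 2: 6 = λ·2, so λ = 3.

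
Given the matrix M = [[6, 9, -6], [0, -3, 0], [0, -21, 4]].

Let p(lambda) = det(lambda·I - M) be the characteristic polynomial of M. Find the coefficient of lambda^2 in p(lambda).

The coefficient of lambda^2 of det(lambda·I - M) is −trace(M).
trace(M) = (6) + (-3) + (4) = 7, so the coefficient is -7.

-7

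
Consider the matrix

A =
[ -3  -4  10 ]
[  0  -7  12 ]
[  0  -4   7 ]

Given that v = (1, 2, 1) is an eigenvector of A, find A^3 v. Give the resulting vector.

(-1, -2, -1)

First find the eigenvalue: Av = (-1, -2, -1) = -1·(1, 2, 1), so λ = -1.
Then A^3 v = λ^3·v = (-1)^3·(1, 2, 1) = -1·(1, 2, 1) = (-1, -2, -1).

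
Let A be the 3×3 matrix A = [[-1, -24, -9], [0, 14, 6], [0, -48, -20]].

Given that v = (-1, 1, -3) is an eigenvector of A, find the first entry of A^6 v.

First find the eigenvalue: Av = (4, -4, 12) = -4·(-1, 1, -3), so λ = -4.
Then A^6 v = λ^6·v = (-4)^6·(-1, 1, -3) = 4096·(-1, 1, -3) = (-4096, 4096, -12288).

-4096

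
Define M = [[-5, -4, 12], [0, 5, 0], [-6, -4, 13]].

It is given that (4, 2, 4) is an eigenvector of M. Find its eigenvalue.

Compute Mv: M·(4, 2, 4) = (20, 10, 20).
Since Mv = λv, compare component 1: 20 = λ·4, so λ = 5.

5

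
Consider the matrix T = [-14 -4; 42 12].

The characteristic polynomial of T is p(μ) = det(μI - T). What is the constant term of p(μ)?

0

p(μ) = μ^2 + 2μ.
The constant term is 0.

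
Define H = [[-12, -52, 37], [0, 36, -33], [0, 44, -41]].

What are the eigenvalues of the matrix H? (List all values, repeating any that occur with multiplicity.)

Compute the characteristic polynomial p(t) = det(tI - H).
Expanding along the first row, p(t) = t^3 + 17t^2 + 36t - 288.
Since p(-8) = 0, t = -8 is a root.
Dividing by (t + 8) leaves t^2 + 9t - 36.
The quadratic factors as (t + 12)·(t - 3).
Eigenvalues: -12, -8, 3.

-12, -8, 3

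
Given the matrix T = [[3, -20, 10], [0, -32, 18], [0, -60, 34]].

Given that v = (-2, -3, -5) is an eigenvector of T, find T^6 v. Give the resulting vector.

First find the eigenvalue: Tv = (4, 6, 10) = -2·(-2, -3, -5), so λ = -2.
Then T^6 v = λ^6·v = (-2)^6·(-2, -3, -5) = 64·(-2, -3, -5) = (-128, -192, -320).

(-128, -192, -320)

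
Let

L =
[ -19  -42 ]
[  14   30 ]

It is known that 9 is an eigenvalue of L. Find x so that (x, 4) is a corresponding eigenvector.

We need (L - 9I)v = 0.
L - 9I = [[-28, -42], [14, 21]].
Row 1: (-28)·x + (-42)·4 = 0
Row 2: (14)·x + (21)·4 = 0
Solving gives x = -6.
Check: L·(-6, 4) = (-54, 36) = 9·(-6, 4).

-6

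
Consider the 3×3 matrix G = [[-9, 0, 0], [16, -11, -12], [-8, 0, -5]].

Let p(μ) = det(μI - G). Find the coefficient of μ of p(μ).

p(μ) = μ^3 + 25μ^2 + 199μ + 495.
The coefficient of μ is 199.

199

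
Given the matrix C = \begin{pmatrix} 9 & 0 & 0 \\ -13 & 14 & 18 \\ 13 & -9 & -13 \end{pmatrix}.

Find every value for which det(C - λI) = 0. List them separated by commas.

Set up det(tI - C) = 0.
Cofactor expansion gives p(t) = t^3 - 10t^2 - 11t + 180.
Try t = 9: p(9) = 0, so 9 is a root.
Dividing by (t - 9) leaves t^2 - t - 20.
The quadratic factors as (t + 4)·(t - 5).
Eigenvalues: -4, 5, 9.

-4, 5, 9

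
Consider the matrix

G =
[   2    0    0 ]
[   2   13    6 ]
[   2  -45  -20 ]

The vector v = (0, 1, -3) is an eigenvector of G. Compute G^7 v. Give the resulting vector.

First find the eigenvalue: Gv = (0, -5, 15) = -5·(0, 1, -3), so λ = -5.
Then G^7 v = λ^7·v = (-5)^7·(0, 1, -3) = -78125·(0, 1, -3) = (0, -78125, 234375).

(0, -78125, 234375)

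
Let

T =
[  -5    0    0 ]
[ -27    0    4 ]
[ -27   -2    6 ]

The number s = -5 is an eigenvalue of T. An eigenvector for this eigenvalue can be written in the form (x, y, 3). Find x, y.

1, 3

We need (T + 5I)v = 0.
T + 5I = [[0, 0, 0], [-27, 5, 4], [-27, -2, 11]].
Row 1: (0)·x + (0)·y + (0)·3 = 0
Row 2: (-27)·x + (5)·y + (4)·3 = 0
Row 3: (-27)·x + (-2)·y + (11)·3 = 0
Solving gives x = 1, y = 3.
Check: T·(1, 3, 3) = (-5, -15, -15) = -5·(1, 3, 3).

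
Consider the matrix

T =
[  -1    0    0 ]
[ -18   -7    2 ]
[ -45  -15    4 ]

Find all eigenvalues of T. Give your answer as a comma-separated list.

Compute the characteristic polynomial p(λ) = det(λI - T).
Expanding the 3×3 determinant: p(λ) = λ^3 + 4λ^2 + 5λ + 2.
Try λ = -1: p(-1) = 0, so -1 is a root.
Factor out (λ + 1): p(λ) = (λ + 1)·(λ^2 + 3λ + 2).
The quadratic factors as (λ + 2)·(λ + 1).
Eigenvalues: -2, -1, -1.

-2, -1, -1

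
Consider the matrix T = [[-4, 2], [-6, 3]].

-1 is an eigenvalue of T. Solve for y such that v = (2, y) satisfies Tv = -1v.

3

We need (T + 1I)v = 0.
T + 1I = [[-3, 2], [-6, 4]].
Row 1: (-3)·2 + (2)·y = 0
Row 2: (-6)·2 + (4)·y = 0
Solving gives y = 3.
Check: T·(2, 3) = (-2, -3) = -1·(2, 3).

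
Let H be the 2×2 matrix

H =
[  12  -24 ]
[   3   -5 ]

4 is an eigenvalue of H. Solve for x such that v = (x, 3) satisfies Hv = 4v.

9

We need (H - 4I)v = 0.
H - 4I = [[8, -24], [3, -9]].
Row 1: (8)·x + (-24)·3 = 0
Row 2: (3)·x + (-9)·3 = 0
Solving gives x = 9.
Check: H·(9, 3) = (36, 12) = 4·(9, 3).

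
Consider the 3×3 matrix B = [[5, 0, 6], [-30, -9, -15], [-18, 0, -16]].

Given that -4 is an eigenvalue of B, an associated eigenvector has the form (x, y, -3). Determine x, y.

We need (B + 4I)v = 0.
B + 4I = [[9, 0, 6], [-30, -5, -15], [-18, 0, -12]].
Row 1: (9)·x + (0)·y + (6)·-3 = 0
Row 2: (-30)·x + (-5)·y + (-15)·-3 = 0
Row 3: (-18)·x + (0)·y + (-12)·-3 = 0
Solving gives x = 2, y = -3.
Check: B·(2, -3, -3) = (-8, 12, 12) = -4·(2, -3, -3).

2, -3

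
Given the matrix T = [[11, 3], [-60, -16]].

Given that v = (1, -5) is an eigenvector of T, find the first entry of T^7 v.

-16384

First find the eigenvalue: Tv = (-4, 20) = -4·(1, -5), so λ = -4.
Then T^7 v = λ^7·v = (-4)^7·(1, -5) = -16384·(1, -5) = (-16384, 81920).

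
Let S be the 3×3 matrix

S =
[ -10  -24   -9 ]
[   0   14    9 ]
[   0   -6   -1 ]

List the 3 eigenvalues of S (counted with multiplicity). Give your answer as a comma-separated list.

-10, 5, 8

Compute the characteristic polynomial p(λ) = det(λI - S).
Cofactor expansion gives p(λ) = λ^3 - 3λ^2 - 90λ + 400.
Rational-root test: λ = 8 gives p(8) = 0.
Dividing by (λ - 8) leaves λ^2 + 5λ - 50.
The quadratic factors as (λ + 10)·(λ - 5).
Eigenvalues: -10, 5, 8.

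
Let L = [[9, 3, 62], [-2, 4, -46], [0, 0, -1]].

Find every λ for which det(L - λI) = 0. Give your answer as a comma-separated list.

-1, 6, 7

Compute the characteristic polynomial p(r) = det(rI - L).
Expanding along the first row, p(r) = r^3 - 12r^2 + 29r + 42.
Try r = -1: p(-1) = 0, so -1 is a root.
Factor out (r + 1): p(r) = (r + 1)·(r^2 - 13r + 42).
The quadratic factors as (r - 6)·(r - 7).
Eigenvalues: -1, 6, 7.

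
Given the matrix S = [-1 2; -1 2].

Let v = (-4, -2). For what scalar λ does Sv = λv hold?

Compute Sv: S·(-4, -2) = (0, 0).
Since Sv = λv, compare component 1: 0 = λ·-4, so λ = 0.

0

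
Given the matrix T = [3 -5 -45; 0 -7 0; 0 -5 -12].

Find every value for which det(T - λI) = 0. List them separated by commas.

-12, -7, 3

Compute the characteristic polynomial p(r) = det(rI - T).
Expanding along the first row, p(r) = r^3 + 16r^2 + 27r - 252.
Rational-root test: r = -7 gives p(-7) = 0.
Dividing by (r + 7) leaves r^2 + 9r - 36.
The quadratic factors as (r + 12)·(r - 3).
Eigenvalues: -12, -7, 3.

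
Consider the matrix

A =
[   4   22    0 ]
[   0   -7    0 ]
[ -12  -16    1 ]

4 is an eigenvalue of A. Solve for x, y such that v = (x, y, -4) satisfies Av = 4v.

We need (A - 4I)v = 0.
A - 4I = [[0, 22, 0], [0, -11, 0], [-12, -16, -3]].
Row 1: (0)·x + (22)·y + (0)·-4 = 0
Row 2: (0)·x + (-11)·y + (0)·-4 = 0
Row 3: (-12)·x + (-16)·y + (-3)·-4 = 0
Solving gives x = 1, y = 0.
Check: A·(1, 0, -4) = (4, 0, -16) = 4·(1, 0, -4).

1, 0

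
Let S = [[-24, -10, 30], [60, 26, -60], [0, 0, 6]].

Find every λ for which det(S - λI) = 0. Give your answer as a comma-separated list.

-4, 6, 6

Set up det(tI - S) = 0.
Expanding along the first row, p(t) = t^3 - 8t^2 - 12t + 144.
Rational-root test: t = -4 gives p(-4) = 0.
Dividing by (t + 4) leaves t^2 - 12t + 36.
The quadratic factor is (t - 6)^2.
Eigenvalues: -4, 6, 6.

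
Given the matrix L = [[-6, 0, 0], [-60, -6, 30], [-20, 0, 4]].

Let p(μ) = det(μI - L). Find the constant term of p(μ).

-144

p(μ) = μ^3 + 8μ^2 - 12μ - 144.
The constant term is -144.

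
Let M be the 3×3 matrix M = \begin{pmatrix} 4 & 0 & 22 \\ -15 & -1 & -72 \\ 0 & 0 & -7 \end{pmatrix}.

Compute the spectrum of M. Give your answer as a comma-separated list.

-7, -1, 4

Compute the characteristic polynomial p(λ) = det(λI - M).
Expanding the 3×3 determinant: p(λ) = λ^3 + 4λ^2 - 25λ - 28.
Try λ = -1: p(-1) = 0, so -1 is a root.
Dividing by (λ + 1) leaves λ^2 + 3λ - 28.
The quadratic factors as (λ + 7)·(λ - 4).
Eigenvalues: -7, -1, 4.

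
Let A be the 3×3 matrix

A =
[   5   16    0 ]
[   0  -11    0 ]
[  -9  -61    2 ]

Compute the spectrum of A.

Set up det(rI - A) = 0.
Expanding the 3×3 determinant: p(r) = r^3 + 4r^2 - 67r + 110.
Rational-root test: r = 2 gives p(2) = 0.
Dividing by (r - 2) leaves r^2 + 6r - 55.
The quadratic factors as (r + 11)·(r - 5).
Eigenvalues: -11, 2, 5.

-11, 2, 5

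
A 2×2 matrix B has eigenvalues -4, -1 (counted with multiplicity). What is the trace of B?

-5

trace(B) is the sum of the eigenvalues: (-4) + (-1) = -5.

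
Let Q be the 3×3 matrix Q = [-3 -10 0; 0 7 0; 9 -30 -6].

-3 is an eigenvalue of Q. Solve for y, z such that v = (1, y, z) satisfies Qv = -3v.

0, 3

We need (Q + 3I)v = 0.
Q + 3I = [[0, -10, 0], [0, 10, 0], [9, -30, -3]].
Row 1: (0)·1 + (-10)·y + (0)·z = 0
Row 2: (0)·1 + (10)·y + (0)·z = 0
Row 3: (9)·1 + (-30)·y + (-3)·z = 0
Solving gives y = 0, z = 3.
Check: Q·(1, 0, 3) = (-3, 0, -9) = -3·(1, 0, 3).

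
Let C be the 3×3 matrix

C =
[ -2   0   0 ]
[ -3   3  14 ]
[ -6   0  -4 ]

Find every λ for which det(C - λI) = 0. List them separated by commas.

-4, -2, 3

Set up det(tI - C) = 0.
Expanding along the first row, p(t) = t^3 + 3t^2 - 10t - 24.
Try t = 3: p(3) = 0, so 3 is a root.
Factor out (t - 3): p(t) = (t - 3)·(t^2 + 6t + 8).
The quadratic factors as (t + 4)·(t + 2).
Eigenvalues: -4, -2, 3.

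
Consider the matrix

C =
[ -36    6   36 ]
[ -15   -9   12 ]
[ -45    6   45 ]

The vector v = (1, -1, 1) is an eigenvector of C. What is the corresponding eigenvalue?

-6

Compute Cv: C·(1, -1, 1) = (-6, 6, -6).
Since Cv = λv, compare component 1: -6 = λ·1, so λ = -6.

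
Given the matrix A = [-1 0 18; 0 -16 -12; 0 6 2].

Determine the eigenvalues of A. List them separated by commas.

Set up det(rI - A) = 0.
Cofactor expansion gives p(r) = r^3 + 15r^2 + 54r + 40.
Try r = -4: p(-4) = 0, so -4 is a root.
Dividing by (r + 4) leaves r^2 + 11r + 10.
The quadratic factors as (r + 10)·(r + 1).
Eigenvalues: -10, -4, -1.

-10, -4, -1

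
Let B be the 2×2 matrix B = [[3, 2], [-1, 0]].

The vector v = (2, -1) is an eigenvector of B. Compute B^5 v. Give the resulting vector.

(64, -32)

First find the eigenvalue: Bv = (4, -2) = 2·(2, -1), so λ = 2.
Then B^5 v = λ^5·v = 2^5·(2, -1) = 32·(2, -1) = (64, -32).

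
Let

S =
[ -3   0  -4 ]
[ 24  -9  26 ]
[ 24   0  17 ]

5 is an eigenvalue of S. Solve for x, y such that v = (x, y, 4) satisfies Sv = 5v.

We need (S - 5I)v = 0.
S - 5I = [[-8, 0, -4], [24, -14, 26], [24, 0, 12]].
Row 1: (-8)·x + (0)·y + (-4)·4 = 0
Row 2: (24)·x + (-14)·y + (26)·4 = 0
Row 3: (24)·x + (0)·y + (12)·4 = 0
Solving gives x = -2, y = 4.
Check: S·(-2, 4, 4) = (-10, 20, 20) = 5·(-2, 4, 4).

-2, 4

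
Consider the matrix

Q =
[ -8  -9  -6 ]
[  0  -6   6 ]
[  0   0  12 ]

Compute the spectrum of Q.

-8, -6, 12

Q is upper triangular, so its eigenvalues are the diagonal entries.
Diagonal: -8, -6, 12.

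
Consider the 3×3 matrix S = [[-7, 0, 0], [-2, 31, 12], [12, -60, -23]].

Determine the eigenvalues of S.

Set up det(λI - S) = 0.
Expanding the 3×3 determinant: p(λ) = λ^3 - λ^2 - 49λ + 49.
Try λ = 1: p(1) = 0, so 1 is a root.
Factor out (λ - 1): p(λ) = (λ - 1)·(λ^2 - 49).
The quadratic factors as (λ + 7)·(λ - 7).
Eigenvalues: -7, 1, 7.

-7, 1, 7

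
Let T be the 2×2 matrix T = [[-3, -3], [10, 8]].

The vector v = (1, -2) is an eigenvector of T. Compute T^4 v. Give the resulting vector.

First find the eigenvalue: Tv = (3, -6) = 3·(1, -2), so λ = 3.
Then T^4 v = λ^4·v = 3^4·(1, -2) = 81·(1, -2) = (81, -162).

(81, -162)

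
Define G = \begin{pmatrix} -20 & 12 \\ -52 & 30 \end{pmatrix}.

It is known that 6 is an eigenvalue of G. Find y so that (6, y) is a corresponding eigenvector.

We need (G - 6I)v = 0.
G - 6I = [[-26, 12], [-52, 24]].
Row 1: (-26)·6 + (12)·y = 0
Row 2: (-52)·6 + (24)·y = 0
Solving gives y = 13.
Check: G·(6, 13) = (36, 78) = 6·(6, 13).

13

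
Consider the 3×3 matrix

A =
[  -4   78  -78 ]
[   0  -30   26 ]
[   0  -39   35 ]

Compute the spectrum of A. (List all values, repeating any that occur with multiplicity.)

The characteristic polynomial is p(r) = det(rI - A).
Expanding along the first row, p(r) = r^3 - r^2 - 56r - 144.
Try r = -4: p(-4) = 0, so -4 is a root.
Factor out (r + 4): p(r) = (r + 4)·(r^2 - 5r - 36).
The quadratic factors as (r + 4)·(r - 9).
Eigenvalues: -4, -4, 9.

-4, -4, 9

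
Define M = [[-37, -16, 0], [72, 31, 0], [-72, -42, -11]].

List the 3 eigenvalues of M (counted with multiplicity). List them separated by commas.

-11, -5, -1

Set up det(λI - M) = 0.
Cofactor expansion gives p(λ) = λ^3 + 17λ^2 + 71λ + 55.
Rational-root test: λ = -11 gives p(-11) = 0.
Factor out (λ + 11): p(λ) = (λ + 11)·(λ^2 + 6λ + 5).
The quadratic factors as (λ + 5)·(λ + 1).
Eigenvalues: -11, -5, -1.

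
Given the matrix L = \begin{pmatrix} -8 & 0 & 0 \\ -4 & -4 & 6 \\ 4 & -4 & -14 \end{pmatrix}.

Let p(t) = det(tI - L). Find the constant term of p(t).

p(t) = t^3 + 26t^2 + 224t + 640.
The constant term is 640.

640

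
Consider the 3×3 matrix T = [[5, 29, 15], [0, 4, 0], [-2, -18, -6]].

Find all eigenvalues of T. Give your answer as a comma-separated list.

-1, 0, 4

Compute the characteristic polynomial p(s) = det(sI - T).
Cofactor expansion gives p(s) = s^3 - 3s^2 - 4s.
Try s = -1: p(-1) = 0, so -1 is a root.
Factor out (s + 1): p(s) = (s + 1)·(s^2 - 4s).
The quadratic factors as s·(s - 4).
Eigenvalues: -1, 0, 4.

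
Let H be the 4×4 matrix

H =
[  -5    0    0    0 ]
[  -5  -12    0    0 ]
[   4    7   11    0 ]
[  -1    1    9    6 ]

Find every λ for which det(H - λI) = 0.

-12, -5, 6, 11

H is lower triangular, so its eigenvalues are the diagonal entries.
Diagonal: -5, -12, 11, 6.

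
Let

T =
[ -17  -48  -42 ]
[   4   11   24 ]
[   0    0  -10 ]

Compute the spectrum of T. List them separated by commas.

-10, -5, -1

Compute the characteristic polynomial p(t) = det(tI - T).
Cofactor expansion gives p(t) = t^3 + 16t^2 + 65t + 50.
Since p(-1) = 0, t = -1 is a root.
Dividing by (t + 1) leaves t^2 + 15t + 50.
The quadratic factors as (t + 10)·(t + 5).
Eigenvalues: -10, -5, -1.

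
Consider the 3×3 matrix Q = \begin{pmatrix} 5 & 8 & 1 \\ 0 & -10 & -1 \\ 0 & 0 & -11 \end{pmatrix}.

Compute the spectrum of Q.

-11, -10, 5

Q is upper triangular, so its eigenvalues are the diagonal entries.
Diagonal: 5, -10, -11.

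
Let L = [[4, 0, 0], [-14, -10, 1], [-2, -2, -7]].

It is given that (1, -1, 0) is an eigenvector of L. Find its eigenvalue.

4

Compute Lv: L·(1, -1, 0) = (4, -4, 0).
Since Lv = λv, compare component 1: 4 = λ·1, so λ = 4.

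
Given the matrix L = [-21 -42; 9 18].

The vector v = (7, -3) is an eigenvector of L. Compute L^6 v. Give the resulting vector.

(5103, -2187)

First find the eigenvalue: Lv = (-21, 9) = -3·(7, -3), so λ = -3.
Then L^6 v = λ^6·v = (-3)^6·(7, -3) = 729·(7, -3) = (5103, -2187).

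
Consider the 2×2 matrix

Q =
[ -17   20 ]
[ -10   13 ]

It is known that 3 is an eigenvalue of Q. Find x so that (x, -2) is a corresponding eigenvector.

-2

We need (Q - 3I)v = 0.
Q - 3I = [[-20, 20], [-10, 10]].
Row 1: (-20)·x + (20)·-2 = 0
Row 2: (-10)·x + (10)·-2 = 0
Solving gives x = -2.
Check: Q·(-2, -2) = (-6, -6) = 3·(-2, -2).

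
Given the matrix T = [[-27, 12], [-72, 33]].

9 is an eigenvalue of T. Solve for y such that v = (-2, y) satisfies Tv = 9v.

We need (T - 9I)v = 0.
T - 9I = [[-36, 12], [-72, 24]].
Row 1: (-36)·-2 + (12)·y = 0
Row 2: (-72)·-2 + (24)·y = 0
Solving gives y = -6.
Check: T·(-2, -6) = (-18, -54) = 9·(-2, -6).

-6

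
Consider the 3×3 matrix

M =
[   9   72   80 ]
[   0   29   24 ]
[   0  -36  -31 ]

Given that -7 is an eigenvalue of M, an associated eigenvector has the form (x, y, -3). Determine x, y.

We need (M + 7I)v = 0.
M + 7I = [[16, 72, 80], [0, 36, 24], [0, -36, -24]].
Row 1: (16)·x + (72)·y + (80)·-3 = 0
Row 2: (0)·x + (36)·y + (24)·-3 = 0
Row 3: (0)·x + (-36)·y + (-24)·-3 = 0
Solving gives x = 6, y = 2.
Check: M·(6, 2, -3) = (-42, -14, 21) = -7·(6, 2, -3).

6, 2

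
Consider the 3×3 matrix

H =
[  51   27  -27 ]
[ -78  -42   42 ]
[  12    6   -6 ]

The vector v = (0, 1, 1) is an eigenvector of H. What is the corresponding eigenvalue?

0

Compute Hv: H·(0, 1, 1) = (0, 0, 0).
Since Hv = λv, compare component 2: 0 = λ·1, so λ = 0.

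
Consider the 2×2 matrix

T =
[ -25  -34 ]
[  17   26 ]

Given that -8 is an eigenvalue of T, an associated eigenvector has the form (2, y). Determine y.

We need (T + 8I)v = 0.
T + 8I = [[-17, -34], [17, 34]].
Row 1: (-17)·2 + (-34)·y = 0
Row 2: (17)·2 + (34)·y = 0
Solving gives y = -1.
Check: T·(2, -1) = (-16, 8) = -8·(2, -1).

-1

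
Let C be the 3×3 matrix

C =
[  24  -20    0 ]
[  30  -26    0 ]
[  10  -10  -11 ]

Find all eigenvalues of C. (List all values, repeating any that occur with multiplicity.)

The characteristic polynomial is p(λ) = det(λI - C).
Expanding the 3×3 determinant: p(λ) = λ^3 + 13λ^2 - 2λ - 264.
Try λ = 4: p(4) = 0, so 4 is a root.
Factor out (λ - 4): p(λ) = (λ - 4)·(λ^2 + 17λ + 66).
The quadratic factors as (λ + 11)·(λ + 6).
Eigenvalues: -11, -6, 4.

-11, -6, 4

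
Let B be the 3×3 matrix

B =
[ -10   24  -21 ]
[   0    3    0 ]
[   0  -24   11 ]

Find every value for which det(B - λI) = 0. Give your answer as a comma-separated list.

-10, 3, 11

Compute the characteristic polynomial p(lambda) = det(lambda·I - B).
Expanding the 3×3 determinant: p(lambda) = lambda^3 - 4·lambda^2 - 107·lambda + 330.
Rational-root test: lambda = -10 gives p(-10) = 0.
Factor out (lambda + 10): p(lambda) = (lambda + 10)·(lambda^2 - 14·lambda + 33).
The quadratic factors as (lambda - 3)·(lambda - 11).
Eigenvalues: -10, 3, 11.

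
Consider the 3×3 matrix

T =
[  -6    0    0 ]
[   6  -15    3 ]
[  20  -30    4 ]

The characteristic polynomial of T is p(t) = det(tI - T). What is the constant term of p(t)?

180

p(t) = t^3 + 17t^2 + 96t + 180.
The constant term is 180.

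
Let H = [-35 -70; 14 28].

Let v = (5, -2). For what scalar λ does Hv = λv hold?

-7

Compute Hv: H·(5, -2) = (-35, 14).
Since Hv = λv, compare component 1: -35 = λ·5, so λ = -7.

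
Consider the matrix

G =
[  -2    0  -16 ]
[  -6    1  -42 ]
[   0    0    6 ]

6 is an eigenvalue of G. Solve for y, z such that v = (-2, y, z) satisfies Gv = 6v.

-6, 1

We need (G - 6I)v = 0.
G - 6I = [[-8, 0, -16], [-6, -5, -42], [0, 0, 0]].
Row 1: (-8)·-2 + (0)·y + (-16)·z = 0
Row 2: (-6)·-2 + (-5)·y + (-42)·z = 0
Row 3: (0)·-2 + (0)·y + (0)·z = 0
Solving gives y = -6, z = 1.
Check: G·(-2, -6, 1) = (-12, -36, 6) = 6·(-2, -6, 1).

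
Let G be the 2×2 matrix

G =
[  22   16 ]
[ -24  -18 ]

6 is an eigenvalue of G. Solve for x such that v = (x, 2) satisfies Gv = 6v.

We need (G - 6I)v = 0.
G - 6I = [[16, 16], [-24, -24]].
Row 1: (16)·x + (16)·2 = 0
Row 2: (-24)·x + (-24)·2 = 0
Solving gives x = -2.
Check: G·(-2, 2) = (-12, 12) = 6·(-2, 2).

-2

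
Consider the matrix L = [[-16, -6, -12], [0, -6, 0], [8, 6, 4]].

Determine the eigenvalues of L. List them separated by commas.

The characteristic polynomial is p(r) = det(rI - L).
Cofactor expansion gives p(r) = r^3 + 18r^2 + 104r + 192.
Try r = -4: p(-4) = 0, so -4 is a root.
Dividing by (r + 4) leaves r^2 + 14r + 48.
The quadratic factors as (r + 8)·(r + 6).
Eigenvalues: -8, -6, -4.

-8, -6, -4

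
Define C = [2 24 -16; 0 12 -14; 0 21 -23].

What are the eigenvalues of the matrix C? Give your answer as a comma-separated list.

Compute the characteristic polynomial p(lambda) = det(lambda·I - C).
Expanding the 3×3 determinant: p(lambda) = lambda^3 + 9·lambda^2 - 4·lambda - 36.
Try lambda = -9: p(-9) = 0, so -9 is a root.
Dividing by (lambda + 9) leaves lambda^2 - 4.
The quadratic factors as (lambda + 2)·(lambda - 2).
Eigenvalues: -9, -2, 2.

-9, -2, 2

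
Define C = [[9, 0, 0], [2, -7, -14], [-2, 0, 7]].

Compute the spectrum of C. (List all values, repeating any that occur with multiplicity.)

-7, 7, 9

The characteristic polynomial is p(λ) = det(λI - C).
Expanding the 3×3 determinant: p(λ) = λ^3 - 9λ^2 - 49λ + 441.
Since p(-7) = 0, λ = -7 is a root.
Dividing by (λ + 7) leaves λ^2 - 16λ + 63.
The quadratic factors as (λ - 7)·(λ - 9).
Eigenvalues: -7, 7, 9.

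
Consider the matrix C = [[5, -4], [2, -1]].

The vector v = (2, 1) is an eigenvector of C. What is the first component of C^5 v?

486

First find the eigenvalue: Cv = (6, 3) = 3·(2, 1), so λ = 3.
Then C^5 v = λ^5·v = 3^5·(2, 1) = 243·(2, 1) = (486, 243).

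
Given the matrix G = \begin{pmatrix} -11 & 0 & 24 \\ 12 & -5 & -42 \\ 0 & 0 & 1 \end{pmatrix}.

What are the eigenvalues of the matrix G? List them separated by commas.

The characteristic polynomial is p(λ) = det(λI - G).
Cofactor expansion gives p(λ) = λ^3 + 15λ^2 + 39λ - 55.
Try λ = 1: p(1) = 0, so 1 is a root.
Dividing by (λ - 1) leaves λ^2 + 16λ + 55.
The quadratic factors as (λ + 11)·(λ + 5).
Eigenvalues: -11, -5, 1.

-11, -5, 1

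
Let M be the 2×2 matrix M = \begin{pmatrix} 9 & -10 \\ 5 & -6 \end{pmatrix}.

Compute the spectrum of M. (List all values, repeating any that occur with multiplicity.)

det(M - lambda·I) = (9 - lambda)(-6 - lambda) - (-10)·(5) = lambda^2 - 3·lambda - 4.
This factors as (lambda + 1)·(lambda - 4) = 0.
Eigenvalues: -1, 4.

-1, 4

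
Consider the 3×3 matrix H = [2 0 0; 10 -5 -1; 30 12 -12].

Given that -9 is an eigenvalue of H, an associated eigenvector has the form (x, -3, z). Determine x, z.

We need (H + 9I)v = 0.
H + 9I = [[11, 0, 0], [10, 4, -1], [30, 12, -3]].
Row 1: (11)·x + (0)·-3 + (0)·z = 0
Row 2: (10)·x + (4)·-3 + (-1)·z = 0
Row 3: (30)·x + (12)·-3 + (-3)·z = 0
Solving gives x = 0, z = -12.
Check: H·(0, -3, -12) = (0, 27, 108) = -9·(0, -3, -12).

0, -12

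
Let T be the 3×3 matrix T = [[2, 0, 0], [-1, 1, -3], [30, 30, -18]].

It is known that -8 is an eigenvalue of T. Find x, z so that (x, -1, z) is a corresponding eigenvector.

We need (T + 8I)v = 0.
T + 8I = [[10, 0, 0], [-1, 9, -3], [30, 30, -10]].
Row 1: (10)·x + (0)·-1 + (0)·z = 0
Row 2: (-1)·x + (9)·-1 + (-3)·z = 0
Row 3: (30)·x + (30)·-1 + (-10)·z = 0
Solving gives x = 0, z = -3.
Check: T·(0, -1, -3) = (0, 8, 24) = -8·(0, -1, -3).

0, -3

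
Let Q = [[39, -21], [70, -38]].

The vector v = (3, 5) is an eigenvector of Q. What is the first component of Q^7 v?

First find the eigenvalue: Qv = (12, 20) = 4·(3, 5), so λ = 4.
Then Q^7 v = λ^7·v = 4^7·(3, 5) = 16384·(3, 5) = (49152, 81920).

49152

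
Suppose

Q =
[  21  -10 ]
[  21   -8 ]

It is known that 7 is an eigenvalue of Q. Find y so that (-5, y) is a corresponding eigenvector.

We need (Q - 7I)v = 0.
Q - 7I = [[14, -10], [21, -15]].
Row 1: (14)·-5 + (-10)·y = 0
Row 2: (21)·-5 + (-15)·y = 0
Solving gives y = -7.
Check: Q·(-5, -7) = (-35, -49) = 7·(-5, -7).

-7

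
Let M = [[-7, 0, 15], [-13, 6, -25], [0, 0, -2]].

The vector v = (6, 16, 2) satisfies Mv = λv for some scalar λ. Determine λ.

-2

Compute Mv: M·(6, 16, 2) = (-12, -32, -4).
Since Mv = λv, compare component 1: -12 = λ·6, so λ = -2.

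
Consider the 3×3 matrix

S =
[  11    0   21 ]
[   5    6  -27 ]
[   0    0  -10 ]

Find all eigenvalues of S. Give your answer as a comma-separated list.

-10, 6, 11

The characteristic polynomial is p(μ) = det(μI - S).
Expanding the 3×3 determinant: p(μ) = μ^3 - 7μ^2 - 104μ + 660.
Since p(6) = 0, μ = 6 is a root.
Dividing by (μ - 6) leaves μ^2 - μ - 110.
The quadratic factors as (μ + 10)·(μ - 11).
Eigenvalues: -10, 6, 11.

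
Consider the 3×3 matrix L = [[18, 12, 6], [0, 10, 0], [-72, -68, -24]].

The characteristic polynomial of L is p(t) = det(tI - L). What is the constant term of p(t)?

0

p(t) = t^3 - 4t^2 - 60t.
The constant term is 0.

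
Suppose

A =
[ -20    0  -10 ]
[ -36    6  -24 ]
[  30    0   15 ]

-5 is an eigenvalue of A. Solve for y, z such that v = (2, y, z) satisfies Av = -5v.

0, -3

We need (A + 5I)v = 0.
A + 5I = [[-15, 0, -10], [-36, 11, -24], [30, 0, 20]].
Row 1: (-15)·2 + (0)·y + (-10)·z = 0
Row 2: (-36)·2 + (11)·y + (-24)·z = 0
Row 3: (30)·2 + (0)·y + (20)·z = 0
Solving gives y = 0, z = -3.
Check: A·(2, 0, -3) = (-10, 0, 15) = -5·(2, 0, -3).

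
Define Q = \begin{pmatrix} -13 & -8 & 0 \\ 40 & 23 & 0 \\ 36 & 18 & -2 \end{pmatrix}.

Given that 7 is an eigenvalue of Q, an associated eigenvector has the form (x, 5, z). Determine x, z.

We need (Q - 7I)v = 0.
Q - 7I = [[-20, -8, 0], [40, 16, 0], [36, 18, -9]].
Row 1: (-20)·x + (-8)·5 + (0)·z = 0
Row 2: (40)·x + (16)·5 + (0)·z = 0
Row 3: (36)·x + (18)·5 + (-9)·z = 0
Solving gives x = -2, z = 2.
Check: Q·(-2, 5, 2) = (-14, 35, 14) = 7·(-2, 5, 2).

-2, 2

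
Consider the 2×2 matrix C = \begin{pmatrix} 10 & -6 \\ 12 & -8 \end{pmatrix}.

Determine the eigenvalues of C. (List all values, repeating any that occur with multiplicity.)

-2, 4

det(C - sI) = (10 - s)(-8 - s) - (-6)·(12) = s^2 - 2s - 8.
This factors as (s + 2)·(s - 4) = 0.
Eigenvalues: -2, 4.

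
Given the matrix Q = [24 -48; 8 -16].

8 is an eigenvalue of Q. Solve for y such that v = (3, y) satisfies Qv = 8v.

1

We need (Q - 8I)v = 0.
Q - 8I = [[16, -48], [8, -24]].
Row 1: (16)·3 + (-48)·y = 0
Row 2: (8)·3 + (-24)·y = 0
Solving gives y = 1.
Check: Q·(3, 1) = (24, 8) = 8·(3, 1).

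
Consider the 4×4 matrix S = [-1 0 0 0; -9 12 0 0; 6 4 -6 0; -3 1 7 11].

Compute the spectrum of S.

S is lower triangular, so its eigenvalues are the diagonal entries.
Diagonal: -1, 12, -6, 11.

-6, -1, 11, 12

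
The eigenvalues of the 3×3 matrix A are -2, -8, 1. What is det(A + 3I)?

If A has eigenvalues -2, -8, 1, then A + 3I has eigenvalues 1, -5, 4.
det(A + 3I) = (1) · (-5) · (4) = -20.

-20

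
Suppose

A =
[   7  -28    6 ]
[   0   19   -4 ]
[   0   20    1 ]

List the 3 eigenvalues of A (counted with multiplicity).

7, 9, 11

Compute the characteristic polynomial p(r) = det(rI - A).
Expanding along the first row, p(r) = r^3 - 27r^2 + 239r - 693.
Since p(7) = 0, r = 7 is a root.
Factor out (r - 7): p(r) = (r - 7)·(r^2 - 20r + 99).
The quadratic factors as (r - 9)·(r - 11).
Eigenvalues: 7, 9, 11.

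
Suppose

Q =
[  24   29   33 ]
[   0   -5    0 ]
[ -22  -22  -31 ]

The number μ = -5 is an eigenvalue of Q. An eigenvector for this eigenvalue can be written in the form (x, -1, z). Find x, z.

We need (Q + 5I)v = 0.
Q + 5I = [[29, 29, 33], [0, 0, 0], [-22, -22, -26]].
Row 1: (29)·x + (29)·-1 + (33)·z = 0
Row 2: (0)·x + (0)·-1 + (0)·z = 0
Row 3: (-22)·x + (-22)·-1 + (-26)·z = 0
Solving gives x = 1, z = 0.
Check: Q·(1, -1, 0) = (-5, 5, 0) = -5·(1, -1, 0).

1, 0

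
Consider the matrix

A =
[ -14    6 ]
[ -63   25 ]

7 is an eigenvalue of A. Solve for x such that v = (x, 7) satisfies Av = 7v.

2

We need (A - 7I)v = 0.
A - 7I = [[-21, 6], [-63, 18]].
Row 1: (-21)·x + (6)·7 = 0
Row 2: (-63)·x + (18)·7 = 0
Solving gives x = 2.
Check: A·(2, 7) = (14, 49) = 7·(2, 7).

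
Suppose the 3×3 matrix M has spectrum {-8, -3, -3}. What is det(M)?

det(M) is the product of the eigenvalues: (-8) · (-3) · (-3) = -72.

-72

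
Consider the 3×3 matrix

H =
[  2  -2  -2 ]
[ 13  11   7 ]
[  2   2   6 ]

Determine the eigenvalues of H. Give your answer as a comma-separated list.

4, 7, 8

Set up det(tI - H) = 0.
Expanding along the first row, p(t) = t^3 - 19t^2 + 116t - 224.
Rational-root test: t = 4 gives p(4) = 0.
Dividing by (t - 4) leaves t^2 - 15t + 56.
The quadratic factors as (t - 7)·(t - 8).
Eigenvalues: 4, 7, 8.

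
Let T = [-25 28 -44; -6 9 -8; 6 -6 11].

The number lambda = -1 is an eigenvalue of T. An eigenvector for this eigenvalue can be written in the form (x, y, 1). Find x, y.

We need (T + 1I)v = 0.
T + 1I = [[-24, 28, -44], [-6, 10, -8], [6, -6, 12]].
Row 1: (-24)·x + (28)·y + (-44)·1 = 0
Row 2: (-6)·x + (10)·y + (-8)·1 = 0
Row 3: (6)·x + (-6)·y + (12)·1 = 0
Solving gives x = -3, y = -1.
Check: T·(-3, -1, 1) = (3, 1, -1) = -1·(-3, -1, 1).

-3, -1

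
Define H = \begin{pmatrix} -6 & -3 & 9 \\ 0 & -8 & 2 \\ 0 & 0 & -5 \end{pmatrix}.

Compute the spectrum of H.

H is upper triangular, so its eigenvalues are the diagonal entries.
Diagonal: -6, -8, -5.

-8, -6, -5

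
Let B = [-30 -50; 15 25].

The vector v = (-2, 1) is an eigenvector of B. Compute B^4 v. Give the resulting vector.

First find the eigenvalue: Bv = (10, -5) = -5·(-2, 1), so λ = -5.
Then B^4 v = λ^4·v = (-5)^4·(-2, 1) = 625·(-2, 1) = (-1250, 625).

(-1250, 625)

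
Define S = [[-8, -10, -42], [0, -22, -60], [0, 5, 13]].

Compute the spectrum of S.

Set up det(μI - S) = 0.
Expanding along the first row, p(μ) = μ^3 + 17μ^2 + 86μ + 112.
Try μ = -2: p(-2) = 0, so -2 is a root.
Factor out (μ + 2): p(μ) = (μ + 2)·(μ^2 + 15μ + 56).
The quadratic factors as (μ + 8)·(μ + 7).
Eigenvalues: -8, -7, -2.

-8, -7, -2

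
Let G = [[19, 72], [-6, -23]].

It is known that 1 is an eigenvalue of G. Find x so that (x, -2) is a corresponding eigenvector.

8

We need (G - 1I)v = 0.
G - 1I = [[18, 72], [-6, -24]].
Row 1: (18)·x + (72)·-2 = 0
Row 2: (-6)·x + (-24)·-2 = 0
Solving gives x = 8.
Check: G·(8, -2) = (8, -2) = 1·(8, -2).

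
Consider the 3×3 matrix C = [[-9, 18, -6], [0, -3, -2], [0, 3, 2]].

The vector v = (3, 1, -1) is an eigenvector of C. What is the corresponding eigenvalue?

Compute Cv: C·(3, 1, -1) = (-3, -1, 1).
Since Cv = λv, compare component 1: -3 = λ·3, so λ = -1.

-1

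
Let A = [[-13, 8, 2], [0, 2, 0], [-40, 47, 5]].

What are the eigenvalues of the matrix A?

The characteristic polynomial is p(λ) = det(λI - A).
Cofactor expansion gives p(λ) = λ^3 + 6λ^2 - λ - 30.
Rational-root test: λ = -3 gives p(-3) = 0.
Factor out (λ + 3): p(λ) = (λ + 3)·(λ^2 + 3λ - 10).
The quadratic factors as (λ + 5)·(λ - 2).
Eigenvalues: -5, -3, 2.

-5, -3, 2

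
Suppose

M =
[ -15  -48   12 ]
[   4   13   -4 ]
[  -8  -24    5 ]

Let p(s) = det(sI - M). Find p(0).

p(0) = det(0·I − M) = det(−M) = (−1)^3·det(M).
det(M) = -15, so p(0) = 15.

15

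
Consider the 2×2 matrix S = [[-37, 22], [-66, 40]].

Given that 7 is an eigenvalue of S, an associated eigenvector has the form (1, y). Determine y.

We need (S - 7I)v = 0.
S - 7I = [[-44, 22], [-66, 33]].
Row 1: (-44)·1 + (22)·y = 0
Row 2: (-66)·1 + (33)·y = 0
Solving gives y = 2.
Check: S·(1, 2) = (7, 14) = 7·(1, 2).

2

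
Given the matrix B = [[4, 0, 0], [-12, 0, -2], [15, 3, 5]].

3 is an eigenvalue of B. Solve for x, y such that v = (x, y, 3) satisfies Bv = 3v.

0, -2

We need (B - 3I)v = 0.
B - 3I = [[1, 0, 0], [-12, -3, -2], [15, 3, 2]].
Row 1: (1)·x + (0)·y + (0)·3 = 0
Row 2: (-12)·x + (-3)·y + (-2)·3 = 0
Row 3: (15)·x + (3)·y + (2)·3 = 0
Solving gives x = 0, y = -2.
Check: B·(0, -2, 3) = (0, -6, 9) = 3·(0, -2, 3).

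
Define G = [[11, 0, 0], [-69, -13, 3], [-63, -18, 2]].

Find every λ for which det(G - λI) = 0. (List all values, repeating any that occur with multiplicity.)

Compute the characteristic polynomial p(μ) = det(μI - G).
Expanding the 3×3 determinant: p(μ) = μ^3 - 93μ - 308.
Try μ = -7: p(-7) = 0, so -7 is a root.
Factor out (μ + 7): p(μ) = (μ + 7)·(μ^2 - 7μ - 44).
The quadratic factors as (μ + 4)·(μ - 11).
Eigenvalues: -7, -4, 11.

-7, -4, 11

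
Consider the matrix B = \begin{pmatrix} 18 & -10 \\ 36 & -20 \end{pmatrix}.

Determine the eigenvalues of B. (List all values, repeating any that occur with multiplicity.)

-2, 0

det(B - rI) = (18 - r)(-20 - r) - (-10)·(36) = r^2 + 2r.
This factors as (r + 2)·r = 0.
Eigenvalues: -2, 0.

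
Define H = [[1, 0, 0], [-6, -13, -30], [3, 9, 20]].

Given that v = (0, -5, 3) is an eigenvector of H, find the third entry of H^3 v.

375

First find the eigenvalue: Hv = (0, -25, 15) = 5·(0, -5, 3), so λ = 5.
Then H^3 v = λ^3·v = 5^3·(0, -5, 3) = 125·(0, -5, 3) = (0, -625, 375).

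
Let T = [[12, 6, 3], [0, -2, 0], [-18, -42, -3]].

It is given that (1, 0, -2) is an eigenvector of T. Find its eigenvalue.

6

Compute Tv: T·(1, 0, -2) = (6, 0, -12).
Since Tv = λv, compare component 1: 6 = λ·1, so λ = 6.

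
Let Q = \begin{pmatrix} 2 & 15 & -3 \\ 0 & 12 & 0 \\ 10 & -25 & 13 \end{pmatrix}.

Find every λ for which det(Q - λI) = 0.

Set up det(sI - Q) = 0.
Expanding the 3×3 determinant: p(s) = s^3 - 27s^2 + 236s - 672.
Since p(12) = 0, s = 12 is a root.
Dividing by (s - 12) leaves s^2 - 15s + 56.
The quadratic factors as (s - 7)·(s - 8).
Eigenvalues: 7, 8, 12.

7, 8, 12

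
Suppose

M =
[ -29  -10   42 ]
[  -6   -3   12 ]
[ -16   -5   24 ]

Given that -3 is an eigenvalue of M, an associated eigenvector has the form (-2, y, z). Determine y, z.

We need (M + 3I)v = 0.
M + 3I = [[-26, -10, 42], [-6, 0, 12], [-16, -5, 27]].
Row 1: (-26)·-2 + (-10)·y + (42)·z = 0
Row 2: (-6)·-2 + (0)·y + (12)·z = 0
Row 3: (-16)·-2 + (-5)·y + (27)·z = 0
Solving gives y = 1, z = -1.
Check: M·(-2, 1, -1) = (6, -3, 3) = -3·(-2, 1, -1).

1, -1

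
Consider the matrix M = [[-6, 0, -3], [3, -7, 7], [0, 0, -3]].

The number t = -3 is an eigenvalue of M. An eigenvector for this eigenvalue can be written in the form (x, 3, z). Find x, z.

We need (M + 3I)v = 0.
M + 3I = [[-3, 0, -3], [3, -4, 7], [0, 0, 0]].
Row 1: (-3)·x + (0)·3 + (-3)·z = 0
Row 2: (3)·x + (-4)·3 + (7)·z = 0
Row 3: (0)·x + (0)·3 + (0)·z = 0
Solving gives x = -3, z = 3.
Check: M·(-3, 3, 3) = (9, -9, -9) = -3·(-3, 3, 3).

-3, 3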